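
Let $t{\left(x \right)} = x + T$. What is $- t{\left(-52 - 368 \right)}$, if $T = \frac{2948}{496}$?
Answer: $\frac{51343}{124} \approx 414.06$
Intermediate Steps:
$T = \frac{737}{124}$ ($T = 2948 \cdot \frac{1}{496} = \frac{737}{124} \approx 5.9436$)
$t{\left(x \right)} = \frac{737}{124} + x$ ($t{\left(x \right)} = x + \frac{737}{124} = \frac{737}{124} + x$)
$- t{\left(-52 - 368 \right)} = - (\frac{737}{124} - 420) = \left(-1\right) \left(- \frac{51343}{124}\right) = \frac{51343}{124}$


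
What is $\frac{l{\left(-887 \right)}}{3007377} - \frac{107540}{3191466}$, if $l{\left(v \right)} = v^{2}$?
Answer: $\frac{364588865129}{1599656907447} \approx 0.22792$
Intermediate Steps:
$\frac{l{\left(-887 \right)}}{3007377} - \frac{107540}{3191466} = \frac{\left(-887\right)^{2}}{3007377} - \frac{107540}{3191466} = 786769 \cdot \frac{1}{3007377} - \frac{53770}{1595733} = \frac{786769}{3007377} - \frac{53770}{1595733} = \frac{364588865129}{1599656907447}$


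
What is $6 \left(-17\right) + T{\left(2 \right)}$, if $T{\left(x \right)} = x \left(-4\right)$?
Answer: $-110$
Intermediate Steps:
$T{\left(x \right)} = - 4 x$
$6 \left(-17\right) + T{\left(2 \right)} = 6 \left(-17\right) - 8 = -102 - 8 = -110$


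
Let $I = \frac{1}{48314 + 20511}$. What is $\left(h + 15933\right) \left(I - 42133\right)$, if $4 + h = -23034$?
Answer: $\frac{4120621091804}{13765} \approx 2.9936 \cdot 10^{8}$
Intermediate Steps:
$h = -23038$ ($h = -4 - 23034 = -23038$)
$I = \frac{1}{68825} \approx 1.453 \cdot 10^{-5}$
$\left(h + 15933\right) \left(I - 42133\right) = \left(-23038 + 15933\right) \left(\frac{1}{68825} - 42133\right) = \left(-7105\right) \left(- \frac{2899803724}{68825}\right) = \frac{4120621091804}{13765}$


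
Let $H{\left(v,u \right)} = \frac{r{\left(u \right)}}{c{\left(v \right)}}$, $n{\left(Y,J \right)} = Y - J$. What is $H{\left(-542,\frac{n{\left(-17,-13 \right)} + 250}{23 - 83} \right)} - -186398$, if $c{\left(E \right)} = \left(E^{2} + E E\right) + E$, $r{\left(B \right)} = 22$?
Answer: $\frac{54706508225}{293493} \approx 1.864 \cdot 10^{5}$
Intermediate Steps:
$c{\left(E \right)} = E + 2 E^{2}$ ($c{\left(E \right)} = \left(E^{2} + E^{2}\right) + E = 2 E^{2} + E = E + 2 E^{2}$)
$H{\left(v,u \right)} = \frac{22}{v \left(1 + 2 v\right)}$
$H{\left(-542,\frac{n{\left(-17,-13 \right)} + 250}{23 - 83} \right)} - -186398 = \frac{22}{\left(-542\right) \left(1 + 2 \left(-542\right)\right)} - -186398 = 22 \left(- \frac{1}{542}\right) \frac{1}{1 - 1084} + 186398 = 22 \left(- \frac{1}{542}\right) \frac{1}{-1083} + 186398 = 22 \left(- \frac{1}{542}\right) \left(- \frac{1}{1083}\right) + 186398 = \frac{11}{293493} + 186398 = \frac{54706508225}{293493}$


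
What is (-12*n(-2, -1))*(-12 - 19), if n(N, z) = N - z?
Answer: -372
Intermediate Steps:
(-12*n(-2, -1))*(-12 - 19) = (-12*(-2 - 1*(-1)))*(-12 - 19) = -12*(-2 + 1)*(-31) = -12*(-1)*(-31) = 12*(-31) = -372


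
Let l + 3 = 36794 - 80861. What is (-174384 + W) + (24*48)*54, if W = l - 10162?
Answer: -166408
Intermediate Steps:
l = -44070 (l = -3 + (36794 - 80861) = -3 - 44067 = -44070)
W = -54232 (W = -44070 - 10162 = -54232)
(-174384 + W) + (24*48)*54 = (-174384 - 54232) + (24*48)*54 = -228616 + 1152*54 = -228616 + 62208 = -166408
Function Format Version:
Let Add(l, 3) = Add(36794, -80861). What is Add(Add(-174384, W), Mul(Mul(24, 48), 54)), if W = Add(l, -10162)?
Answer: -166408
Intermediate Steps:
l = -44070 (l = Add(-3, Add(36794, -80861)) = Add(-3, -44067) = -44070)
W = -54232 (W = Add(-44070, -10162) = -54232)
Add(Add(-174384, W), Mul(Mul(24, 48), 54)) = Add(Add(-174384, -54232), Mul(Mul(24, 48), 54)) = Add(-228616, Mul(1152, 54)) = Add(-228616, 62208) = -166408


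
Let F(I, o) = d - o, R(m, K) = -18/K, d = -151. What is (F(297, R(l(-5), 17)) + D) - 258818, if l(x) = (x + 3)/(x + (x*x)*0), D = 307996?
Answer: 833477/17 ≈ 49028.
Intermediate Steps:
l(x) = (3 + x)/x (l(x) = (3 + x)/(x + x**2*0) = (3 + x)/(x + 0) = (3 + x)/x)
F(I, o) = -151 - o
(F(297, R(l(-5), 17)) + D) - 258818 = ((-151 - (-18)/17) + 307996) - 258818 = ((-151 - 1*(-18/17)) + 307996) - 258818 = ((-151 + 18/17) + 307996) - 258818 = (-2549/17 + 307996) - 258818 = 5233383/17 - 258818 = 833477/17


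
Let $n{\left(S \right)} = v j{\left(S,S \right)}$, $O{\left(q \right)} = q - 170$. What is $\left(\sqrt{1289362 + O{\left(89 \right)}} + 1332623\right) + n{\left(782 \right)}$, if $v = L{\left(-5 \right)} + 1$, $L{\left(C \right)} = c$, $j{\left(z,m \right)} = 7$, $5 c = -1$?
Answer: $\frac{6663143}{5} + \sqrt{1289281} \approx 1.3338 \cdot 10^{6}$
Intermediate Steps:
$c = - \frac{1}{5}$ ($c = \frac{1}{5} \left(-1\right) = - \frac{1}{5} \approx -0.2$)
$O{\left(q \right)} = -170 + q$ ($O{\left(q \right)} = q - 170 = -170 + q$)
$L{\left(C \right)} = - \frac{1}{5}$
$v = \frac{4}{5}$ ($v = - \frac{1}{5} + 1 = \frac{4}{5} \approx 0.8$)
$n{\left(S \right)} = \frac{28}{5}$ ($n{\left(S \right)} = \frac{4}{5} \cdot 7 = \frac{28}{5}$)
$\left(\sqrt{1289362 + O{\left(89 \right)}} + 1332623\right) + n{\left(782 \right)} = \left(\sqrt{1289362 + \left(-170 + 89\right)} + 1332623\right) + \frac{28}{5} = \left(\sqrt{1289362 - 81} + 1332623\right) + \frac{28}{5} = \left(\sqrt{1289281} + 1332623\right) + \frac{28}{5} = \left(1332623 + \sqrt{1289281}\right) + \frac{28}{5} = \frac{6663143}{5} + \sqrt{1289281}$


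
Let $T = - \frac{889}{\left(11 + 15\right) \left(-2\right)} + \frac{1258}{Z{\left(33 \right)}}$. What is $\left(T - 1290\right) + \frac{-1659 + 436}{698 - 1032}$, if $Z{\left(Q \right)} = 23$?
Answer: $- \frac{242583805}{199732} \approx -1214.5$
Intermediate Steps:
$T = \frac{85863}{1196}$ ($T = - \frac{889}{\left(11 + 15\right) \left(-2\right)} + \frac{1258}{23} = - \frac{889}{26 \left(-2\right)} + 1258 \cdot \frac{1}{23} = - \frac{889}{-52} + \frac{1258}{23} = \left(-889\right) \left(- \frac{1}{52}\right) + \frac{1258}{23} = \frac{889}{52} + \frac{1258}{23} = \frac{85863}{1196} \approx 71.792$)
$\left(T - 1290\right) + \frac{-1659 + 436}{698 - 1032} = \left(\frac{85863}{1196} - 1290\right) + \frac{-1659 + 436}{698 - 1032} = - \frac{1456977}{1196} - \frac{1223}{-334} = - \frac{1456977}{1196} - - \frac{1223}{334} = - \frac{1456977}{1196} + \frac{1223}{334} = - \frac{242583805}{199732}$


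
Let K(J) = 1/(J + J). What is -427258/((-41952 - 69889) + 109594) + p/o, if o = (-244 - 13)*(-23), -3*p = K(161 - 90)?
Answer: 358624128647/1886046414 ≈ 190.15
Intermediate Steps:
K(J) = 1/(2*J)
p = -1/426 (p = -1/(6*(161 - 90)) = -1/(6*71) = -⅓*1/142 = -1/426 ≈ -0.0023474)
o = 5911 (o = -257*(-23) = 5911)
-427258/((-41952 - 69889) + 109594) + p/o = -427258/((-41952 - 69889) + 109594) - 1/426/5911 = -427258/(-111841 + 109594) - 1/426*1/5911 = -427258/(-2247) - 1/2518086 = -427258*(-1/2247) - 1/2518086 = 427258/2247 - 1/2518086 = 358624128647/1886046414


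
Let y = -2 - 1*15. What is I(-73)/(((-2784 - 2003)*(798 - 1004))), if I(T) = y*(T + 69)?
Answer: 34/493061 ≈ 6.8957e-5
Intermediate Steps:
y = -17 (y = -2 - 15 = -17)
I(T) = -1173 - 17*T (I(T) = -17*(T + 69) = -17*(69 + T) = -1173 - 17*T)
I(-73)/(((-2784 - 2003)*(798 - 1004))) = (-1173 - 17*(-73))/(((-2784 - 2003)*(798 - 1004))) = (-1173 + 1241)/((-4787*(-206))) = 68/986122 = 68*(1/986122) = 34/493061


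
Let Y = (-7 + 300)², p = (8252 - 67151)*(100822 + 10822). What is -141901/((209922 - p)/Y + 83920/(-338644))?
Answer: -1031345292681289/556722998289338 ≈ -1.8525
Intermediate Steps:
p = -6575719956 (p = -58899*111644 = -6575719956)
Y = 85849 (Y = 293² = 85849)
-141901/((209922 - p)/Y + 83920/(-338644)) = -141901/((209922 - 1*(-6575719956))/85849 + 83920/(-338644)) = -141901/((209922 + 6575719956)*(1/85849) + 83920*(-1/338644)) = -141901/(6575929878*(1/85849) - 20980/84661) = -141901/(6575929878/85849 - 20980/84661) = -141901/556722998289338/7268062189 = -141901*7268062189/556722998289338 = -1031345292681289/556722998289338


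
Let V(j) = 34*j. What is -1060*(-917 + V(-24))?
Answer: 1836980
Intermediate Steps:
-1060*(-917 + V(-24)) = -1060*(-917 + 34*(-24)) = -1060*(-917 - 816) = -1060*(-1733) = 1836980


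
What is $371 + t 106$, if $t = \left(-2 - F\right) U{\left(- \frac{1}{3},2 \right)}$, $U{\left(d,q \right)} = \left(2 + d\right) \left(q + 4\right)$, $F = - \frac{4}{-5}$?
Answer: $-2597$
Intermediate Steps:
$F = \frac{4}{5}$ ($F = \left(-4\right) \left(- \frac{1}{5}\right) = \frac{4}{5} \approx 0.8$)
$U{\left(d,q \right)} = \left(2 + d\right) \left(4 + q\right)$
$t = -28$ ($t = \left(-2 - \frac{4}{5}\right) \left(8 + 2 \cdot 2 + 4 \left(- \frac{1}{3}\right) + - \frac{1}{3} \cdot 2\right) = \left(-2 - \frac{4}{5}\right) \left(8 + 4 + 4 \left(\left(-1\right) \frac{1}{3}\right) + \left(-1\right) \frac{1}{3} \cdot 2\right) = - \frac{14 \left(8 + 4 + 4 \left(- \frac{1}{3}\right) - \frac{2}{3}\right)}{5} = - \frac{14 \left(8 + 4 - \frac{4}{3} - \frac{2}{3}\right)}{5} = \left(- \frac{14}{5}\right) 10 = -28$)
$371 + t 106 = 371 - 2968 = -2597$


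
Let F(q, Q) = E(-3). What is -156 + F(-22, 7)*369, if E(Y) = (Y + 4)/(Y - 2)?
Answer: -1149/5 ≈ -229.80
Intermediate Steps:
E(Y) = (4 + Y)/(-2 + Y)
F(q, Q) = -⅕ (F(q, Q) = (4 - 3)/(-2 - 3) = 1/(-5) = -⅕*1 = -⅕)
-156 + F(-22, 7)*369 = -156 - ⅕*369 = -156 - 369/5 = -1149/5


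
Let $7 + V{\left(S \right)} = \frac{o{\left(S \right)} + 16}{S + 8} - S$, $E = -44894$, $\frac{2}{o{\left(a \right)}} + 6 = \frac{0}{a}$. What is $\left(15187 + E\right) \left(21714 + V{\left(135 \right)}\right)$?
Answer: $- \frac{274921500545}{429} \approx -6.4084 \cdot 10^{8}$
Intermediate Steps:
$o{\left(a \right)} = - \frac{1}{3}$ ($o{\left(a \right)} = \frac{2}{-6 + \frac{0}{a}} = \frac{2}{-6 + 0} = \frac{2}{-6} = 2 \left(- \frac{1}{6}\right) = - \frac{1}{3}$)
$V{\left(S \right)} = -7 - S + \frac{47}{3 \left(8 + S\right)}$ ($V{\left(S \right)} = -7 - \left(S - \frac{- \frac{1}{3} + 16}{S + 8}\right) = -7 - \left(S - \frac{47}{3 \left(8 + S\right)}\right) = -7 - S + \frac{47}{3 \left(8 + S\right)}$)
$\left(15187 + E\right) \left(21714 + V{\left(135 \right)}\right) = \left(15187 - 44894\right) \left(21714 + \frac{- \frac{121}{3} - 135^{2} - 2025}{8 + 135}\right) = - 29707 \left(21714 + \frac{- \frac{121}{3} - 18225 - 2025}{143}\right) = - 29707 \left(21714 + \frac{1}{143} \left(- \frac{60871}{3}\right)\right) = - 29707 \left(21714 - \frac{60871}{429}\right) = \left(-29707\right) \frac{9254435}{429} = - \frac{274921500545}{429}$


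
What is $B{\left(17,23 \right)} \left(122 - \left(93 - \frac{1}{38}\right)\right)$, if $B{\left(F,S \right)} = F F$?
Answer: $\frac{318767}{38} \approx 8388.6$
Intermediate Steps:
$B{\left(F,S \right)} = F^{2}$
$B{\left(17,23 \right)} \left(122 - \left(93 - \frac{1}{38}\right)\right) = 17^{2} \left(122 - \left(93 - \frac{1}{38}\right)\right) = 289 \left(122 + \left(\left(10 + \frac{1}{38}\right) - 103\right)\right) = 289 \left(122 + \left(\frac{381}{38} - 103\right)\right) = 289 \left(122 - \frac{3533}{38}\right) = 289 \cdot \frac{1103}{38} = \frac{318767}{38}$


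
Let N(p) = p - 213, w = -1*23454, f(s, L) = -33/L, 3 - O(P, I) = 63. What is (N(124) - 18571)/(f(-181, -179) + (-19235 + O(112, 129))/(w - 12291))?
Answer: -11939330430/463339 ≈ -25768.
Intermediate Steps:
O(P, I) = -60 (O(P, I) = 3 - 1*63 = 3 - 63 = -60)
w = -23454
N(p) = -213 + p
(N(124) - 18571)/(f(-181, -179) + (-19235 + O(112, 129))/(w - 12291)) = ((-213 + 124) - 18571)/(-33/(-179) + (-19235 - 60)/(-23454 - 12291)) = (-89 - 18571)/(-33*(-1/179) - 19295/(-35745)) = -18660/(33/179 - 19295*(-1/35745)) = -18660/(33/179 + 3859/7149) = -18660/926678/1279671 = -18660*1279671/926678 = -11939330430/463339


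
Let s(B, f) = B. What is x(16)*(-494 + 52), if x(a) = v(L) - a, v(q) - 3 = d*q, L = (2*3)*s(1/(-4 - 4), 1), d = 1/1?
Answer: 12155/2 ≈ 6077.5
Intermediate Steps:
d = 1
L = -¾ (L = (2*3)/(-4 - 4) = 6/(-8) = 6*(-⅛) = -¾ ≈ -0.75000)
v(q) = 3 + q (v(q) = 3 + 1*q = 3 + q)
x(a) = 9/4 - a (x(a) = (3 - ¾) - a = 9/4 - a)
x(16)*(-494 + 52) = (9/4 - 1*16)*(-494 + 52) = (9/4 - 16)*(-442) = -55/4*(-442) = 12155/2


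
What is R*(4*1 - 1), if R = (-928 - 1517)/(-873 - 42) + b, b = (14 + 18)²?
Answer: 187881/61 ≈ 3080.0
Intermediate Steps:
b = 1024 (b = 32² = 1024)
R = 62627/61 (R = (-928 - 1517)/(-873 - 42) + 1024 = -2445/(-915) + 1024 = -2445*(-1/915) + 1024 = 163/61 + 1024 = 62627/61 ≈ 1026.7)
R*(4*1 - 1) = 62627*(4*1 - 1)/61 = 62627*(4 - 1)/61 = (62627/61)*3 = 187881/61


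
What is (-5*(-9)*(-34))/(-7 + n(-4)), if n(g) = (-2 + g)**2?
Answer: -1530/29 ≈ -52.759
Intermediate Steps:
(-5*(-9)*(-34))/(-7 + n(-4)) = (-5*(-9)*(-34))/(-7 + (-2 - 4)**2) = (45*(-34))/(-7 + (-6)**2) = -1530/(-7 + 36) = -1530/29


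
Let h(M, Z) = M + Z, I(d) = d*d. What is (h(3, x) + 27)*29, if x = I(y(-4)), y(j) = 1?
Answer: 899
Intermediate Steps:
I(d) = d²
x = 1 (x = 1² = 1)
(h(3, x) + 27)*29 = ((3 + 1) + 27)*29 = (4 + 27)*29 = 31*29 = 899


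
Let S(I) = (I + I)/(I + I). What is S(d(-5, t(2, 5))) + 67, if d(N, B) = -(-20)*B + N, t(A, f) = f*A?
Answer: 68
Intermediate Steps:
t(A, f) = A*f
d(N, B) = N + 20*B (d(N, B) = 20*B + N = N + 20*B)
S(I) = 1 (S(I) = (2*I)/((2*I)) = (2*I)*(1/(2*I)) = 1)
S(d(-5, t(2, 5))) + 67 = 1 + 67 = 68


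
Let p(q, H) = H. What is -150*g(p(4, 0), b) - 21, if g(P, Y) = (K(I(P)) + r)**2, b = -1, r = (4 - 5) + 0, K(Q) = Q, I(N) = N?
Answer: -171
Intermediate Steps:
r = -1 (r = -1 + 0 = -1)
g(P, Y) = (-1 + P)**2 (g(P, Y) = (P - 1)**2 = (-1 + P)**2)
-150*g(p(4, 0), b) - 21 = -150*(-1 + 0)**2 - 21 = -150*(-1)**2 - 21 = -150*1 - 21 = -150 - 21 = -171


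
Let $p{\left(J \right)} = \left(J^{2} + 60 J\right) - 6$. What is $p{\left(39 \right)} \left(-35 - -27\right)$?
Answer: $-30840$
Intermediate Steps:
$p{\left(J \right)} = -6 + J^{2} + 60 J$
$p{\left(39 \right)} \left(-35 - -27\right) = \left(-6 + 39^{2} + 60 \cdot 39\right) \left(-35 - -27\right) = \left(-6 + 1521 + 2340\right) \left(-35 + 27\right) = 3855 \left(-8\right) = -30840$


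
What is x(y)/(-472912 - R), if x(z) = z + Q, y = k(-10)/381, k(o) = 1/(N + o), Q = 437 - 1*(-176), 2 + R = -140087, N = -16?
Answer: -6072377/3296944638 ≈ -0.0018418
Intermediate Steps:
R = -140089 (R = -2 - 140087 = -140089)
Q = 613 (Q = 437 + 176 = 613)
k(o) = 1/(-16 + o)
y = -1/9906 (y = 1/(-16 - 10*381) = (1/381)/(-26) = -1/26*1/381 = -1/9906 ≈ -0.00010095)
x(z) = 613 + z (x(z) = z + 613 = 613 + z)
x(y)/(-472912 - R) = (613 - 1/9906)/(-472912 - 1*(-140089)) = 6072377/(9906*(-472912 + 140089)) = (6072377/9906)/(-332823) = (6072377/9906)*(-1/332823) = -6072377/3296944638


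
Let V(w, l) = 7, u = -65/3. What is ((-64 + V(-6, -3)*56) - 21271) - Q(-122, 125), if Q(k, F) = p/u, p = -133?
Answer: -1361694/65 ≈ -20949.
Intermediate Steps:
u = -65/3 (u = -65*1/3 = -65/3 ≈ -21.667)
Q(k, F) = 399/65 (Q(k, F) = -133/(-65/3) = -133*(-3/65) = 399/65)
((-64 + V(-6, -3)*56) - 21271) - Q(-122, 125) = ((-64 + 7*56) - 21271) - 1*399/65 = ((-64 + 392) - 21271) - 399/65 = (328 - 21271) - 399/65 = -20943 - 399/65 = -1361694/65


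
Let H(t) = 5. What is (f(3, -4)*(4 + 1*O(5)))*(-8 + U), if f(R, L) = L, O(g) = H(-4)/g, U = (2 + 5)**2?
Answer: -820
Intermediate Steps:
U = 49 (U = 7**2 = 49)
O(g) = 5/g
(f(3, -4)*(4 + 1*O(5)))*(-8 + U) = (-4*(4 + 1*(5/5)))*(-8 + 49) = -4*(4 + 1*(5*(1/5)))*41 = -4*(4 + 1*1)*41 = -4*(4 + 1)*41 = -4*5*41 = -20*41 = -820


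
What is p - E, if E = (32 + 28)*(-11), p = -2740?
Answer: -2080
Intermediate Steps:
E = -660 (E = 60*(-11) = -660)
p - E = -2740 - 1*(-660) = -2740 + 660 = -2080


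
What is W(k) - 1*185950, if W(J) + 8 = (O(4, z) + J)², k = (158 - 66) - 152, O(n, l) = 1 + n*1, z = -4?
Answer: -182933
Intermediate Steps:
O(n, l) = 1 + n
k = -60 (k = 92 - 152 = -60)
W(J) = -8 + (5 + J)² (W(J) = -8 + ((1 + 4) + J)² = -8 + (5 + J)²)
W(k) - 1*185950 = (-8 + (5 - 60)²) - 1*185950 = (-8 + (-55)²) - 185950 = (-8 + 3025) - 185950 = 3017 - 185950 = -182933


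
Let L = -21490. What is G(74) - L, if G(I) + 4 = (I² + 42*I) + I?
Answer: 30144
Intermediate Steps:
G(I) = -4 + I² + 43*I (G(I) = -4 + ((I² + 42*I) + I) = -4 + (I² + 43*I) = -4 + I² + 43*I)
G(74) - L = (-4 + 74² + 43*74) - 1*(-21490) = (-4 + 5476 + 3182) + 21490 = 8654 + 21490 = 30144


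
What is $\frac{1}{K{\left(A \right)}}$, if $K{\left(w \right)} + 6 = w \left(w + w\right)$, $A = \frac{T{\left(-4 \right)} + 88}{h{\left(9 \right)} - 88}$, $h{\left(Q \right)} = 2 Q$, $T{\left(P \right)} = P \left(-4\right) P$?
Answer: $- \frac{1225}{7062} \approx -0.17346$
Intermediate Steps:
$T{\left(P \right)} = - 4 P^{2}$ ($T{\left(P \right)} = - 4 P P = - 4 P^{2}$)
$A = - \frac{12}{35}$ ($A = \frac{- 4 \left(-4\right)^{2} + 88}{2 \cdot 9 - 88} = \frac{\left(-4\right) 16 + 88}{18 - 88} = \frac{-64 + 88}{-70} = 24 \left(- \frac{1}{70}\right) = - \frac{12}{35} \approx -0.34286$)
$K{\left(w \right)} = -6 + 2 w^{2}$ ($K{\left(w \right)} = -6 + w \left(w + w\right) = -6 + w 2 w = -6 + 2 w^{2}$)
$\frac{1}{K{\left(A \right)}} = \frac{1}{-6 + 2 \left(- \frac{12}{35}\right)^{2}} = \frac{1}{-6 + 2 \cdot \frac{144}{1225}} = \frac{1}{-6 + \frac{288}{1225}} = \frac{1}{- \frac{7062}{1225}} = - \frac{1225}{7062}$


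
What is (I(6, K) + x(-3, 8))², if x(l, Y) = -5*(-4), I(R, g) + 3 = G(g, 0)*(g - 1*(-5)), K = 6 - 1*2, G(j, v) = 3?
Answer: 1936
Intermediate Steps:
K = 4 (K = 6 - 2 = 4)
I(R, g) = 12 + 3*g (I(R, g) = -3 + 3*(g - 1*(-5)) = -3 + 3*(g + 5) = -3 + 3*(5 + g) = -3 + (15 + 3*g) = 12 + 3*g)
x(l, Y) = 20
(I(6, K) + x(-3, 8))² = ((12 + 3*4) + 20)² = ((12 + 12) + 20)² = (24 + 20)² = 44² = 1936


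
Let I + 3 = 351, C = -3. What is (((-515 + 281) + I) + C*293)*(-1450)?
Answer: 1109250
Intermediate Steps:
I = 348 (I = -3 + 351 = 348)
(((-515 + 281) + I) + C*293)*(-1450) = (((-515 + 281) + 348) - 3*293)*(-1450) = ((-234 + 348) - 879)*(-1450) = (114 - 879)*(-1450) = -765*(-1450) = 1109250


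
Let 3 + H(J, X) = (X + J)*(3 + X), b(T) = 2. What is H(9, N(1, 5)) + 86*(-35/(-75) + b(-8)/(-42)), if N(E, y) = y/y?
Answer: 7669/105 ≈ 73.038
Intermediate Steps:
N(E, y) = 1
H(J, X) = -3 + (3 + X)*(J + X) (H(J, X) = -3 + (X + J)*(3 + X) = -3 + (J + X)*(3 + X) = -3 + (3 + X)*(J + X))
H(9, N(1, 5)) + 86*(-35/(-75) + b(-8)/(-42)) = (-3 + 1² + 3*9 + 3*1 + 9*1) + 86*(-35/(-75) + 2/(-42)) = (-3 + 1 + 27 + 3 + 9) + 86*(-35*(-1/75) + 2*(-1/42)) = 37 + 86*(7/15 - 1/21) = 37 + 86*(44/105) = 37 + 3784/105 = 7669/105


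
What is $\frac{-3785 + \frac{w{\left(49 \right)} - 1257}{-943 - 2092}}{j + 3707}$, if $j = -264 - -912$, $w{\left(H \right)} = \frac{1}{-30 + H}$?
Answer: $- \frac{218238143}{251131075} \approx -0.86902$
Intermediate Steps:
$j = 648$ ($j = -264 + 912 = 648$)
$\frac{-3785 + \frac{w{\left(49 \right)} - 1257}{-943 - 2092}}{j + 3707} = \frac{-3785 + \frac{\frac{1}{-30 + 49} - 1257}{-943 - 2092}}{648 + 3707} = \frac{-3785 + \frac{\frac{1}{19} - 1257}{-3035}}{4355} = \left(-3785 + \left(\frac{1}{19} - 1257\right) \left(- \frac{1}{3035}\right)\right) \frac{1}{4355} = \left(-3785 - - \frac{23882}{57665}\right) \frac{1}{4355} = \left(-3785 + \frac{23882}{57665}\right) \frac{1}{4355} = \left(- \frac{218238143}{57665}\right) \frac{1}{4355} = - \frac{218238143}{251131075}$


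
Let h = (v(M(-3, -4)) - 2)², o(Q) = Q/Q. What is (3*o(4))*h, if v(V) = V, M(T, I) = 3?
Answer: 3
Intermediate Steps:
o(Q) = 1
h = 1 (h = (3 - 2)² = 1² = 1)
(3*o(4))*h = (3*1)*1 = 3*1 = 3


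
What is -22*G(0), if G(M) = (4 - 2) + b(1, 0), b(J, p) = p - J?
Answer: -22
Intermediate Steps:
G(M) = 1 (G(M) = (4 - 2) + (0 - 1*1) = 2 + (0 - 1) = 2 - 1 = 1)
-22*G(0) = -22*1 = -22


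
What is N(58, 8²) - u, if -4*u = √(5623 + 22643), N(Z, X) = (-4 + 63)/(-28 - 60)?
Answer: -59/88 + √28266/4 ≈ 41.361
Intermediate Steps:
N(Z, X) = -59/88 (N(Z, X) = 59/(-88) = 59*(-1/88) = -59/88)
u = -√28266/4 (u = -√(5623 + 22643)/4 = -√28266/4 ≈ -42.031)
N(58, 8²) - u = -59/88 - (-1)*√28266/4 = -59/88 + √28266/4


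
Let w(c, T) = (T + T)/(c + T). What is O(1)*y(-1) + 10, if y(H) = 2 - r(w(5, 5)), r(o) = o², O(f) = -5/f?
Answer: 5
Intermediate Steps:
w(c, T) = 2*T/(T + c) (w(c, T) = (2*T)/(T + c) = 2*T/(T + c))
y(H) = 1 (y(H) = 2 - (2*5/(5 + 5))² = 2 - (2*5/10)² = 2 - (2*5*(⅒))² = 2 - 1*1² = 2 - 1*1 = 2 - 1 = 1)
O(1)*y(-1) + 10 = -5/1*1 + 10 = -5*1*1 + 10 = -5*1 + 10 = -5 + 10 = 5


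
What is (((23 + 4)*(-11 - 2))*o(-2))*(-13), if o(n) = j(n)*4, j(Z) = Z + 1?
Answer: -18252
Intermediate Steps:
j(Z) = 1 + Z
o(n) = 4 + 4*n (o(n) = (1 + n)*4 = 4 + 4*n)
(((23 + 4)*(-11 - 2))*o(-2))*(-13) = (((23 + 4)*(-11 - 2))*(4 + 4*(-2)))*(-13) = ((27*(-13))*(4 - 8))*(-13) = -351*(-4)*(-13) = 1404*(-13) = -18252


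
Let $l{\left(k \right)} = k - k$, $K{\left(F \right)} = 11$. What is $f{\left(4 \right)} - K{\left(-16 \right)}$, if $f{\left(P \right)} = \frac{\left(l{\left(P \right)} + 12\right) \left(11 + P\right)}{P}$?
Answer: $34$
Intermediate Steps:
$l{\left(k \right)} = 0$
$f{\left(P \right)} = \frac{132 + 12 P}{P}$ ($f{\left(P \right)} = \frac{\left(0 + 12\right) \left(11 + P\right)}{P} = \frac{12 \left(11 + P\right)}{P} = \frac{132 + 12 P}{P}$)
$f{\left(4 \right)} - K{\left(-16 \right)} = \left(12 + \frac{132}{4}\right) - 11 = \left(12 + 132 \cdot \frac{1}{4}\right) - 11 = \left(12 + 33\right) - 11 = 45 - 11 = 34$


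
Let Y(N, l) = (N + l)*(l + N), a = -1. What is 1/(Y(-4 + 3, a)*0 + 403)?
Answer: 1/403 ≈ 0.0024814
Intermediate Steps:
Y(N, l) = (N + l)² (Y(N, l) = (N + l)*(N + l) = (N + l)²)
1/(Y(-4 + 3, a)*0 + 403) = 1/(((-4 + 3) - 1)²*0 + 403) = 1/((-1 - 1)²*0 + 403) = 1/((-2)²*0 + 403) = 1/(4*0 + 403) = 1/(0 + 403) = 1/403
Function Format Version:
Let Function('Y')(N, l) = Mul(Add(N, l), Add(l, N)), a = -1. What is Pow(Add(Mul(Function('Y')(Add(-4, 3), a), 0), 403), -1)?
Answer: Rational(1, 403) ≈ 0.0024814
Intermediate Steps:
Function('Y')(N, l) = Pow(Add(N, l), 2) (Function('Y')(N, l) = Mul(Add(N, l), Add(N, l)) = Pow(Add(N, l), 2))
Pow(Add(Mul(Function('Y')(Add(-4, 3), a), 0), 403), -1) = Pow(Add(Mul(Pow(Add(Add(-4, 3), -1), 2), 0), 403), -1) = Pow(Add(Mul(Pow(Add(-1, -1), 2), 0), 403), -1) = Pow(Add(Mul(Pow(-2, 2), 0), 403), -1) = Pow(Add(Mul(4, 0), 403), -1) = Pow(Add(0, 403), -1) = Pow(403, -1) = Rational(1, 403)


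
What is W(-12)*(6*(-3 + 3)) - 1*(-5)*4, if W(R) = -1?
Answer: 20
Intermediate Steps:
W(-12)*(6*(-3 + 3)) - 1*(-5)*4 = -6*(-3 + 3) - 1*(-5)*4 = -6*0 + 5*4 = -1*0 + 20 = 0 + 20 = 20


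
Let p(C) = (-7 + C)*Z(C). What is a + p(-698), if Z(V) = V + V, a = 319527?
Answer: 1303707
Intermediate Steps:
Z(V) = 2*V
p(C) = 2*C*(-7 + C) (p(C) = (-7 + C)*(2*C) = 2*C*(-7 + C))
a + p(-698) = 319527 + 2*(-698)*(-7 - 698) = 319527 + 2*(-698)*(-705) = 319527 + 984180 = 1303707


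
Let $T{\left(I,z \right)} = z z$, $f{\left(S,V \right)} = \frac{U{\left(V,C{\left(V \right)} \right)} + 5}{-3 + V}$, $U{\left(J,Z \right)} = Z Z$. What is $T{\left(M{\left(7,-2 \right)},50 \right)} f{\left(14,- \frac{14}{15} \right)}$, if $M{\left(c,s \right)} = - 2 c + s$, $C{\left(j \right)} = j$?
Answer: $- \frac{660500}{177} \approx -3731.6$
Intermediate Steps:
$U{\left(J,Z \right)} = Z^{2}$
$M{\left(c,s \right)} = s - 2 c$
$f{\left(S,V \right)} = \frac{5 + V^{2}}{-3 + V}$ ($f{\left(S,V \right)} = \frac{V^{2} + 5}{-3 + V} = \frac{5 + V^{2}}{-3 + V}$)
$T{\left(I,z \right)} = z^{2}$
$T{\left(M{\left(7,-2 \right)},50 \right)} f{\left(14,- \frac{14}{15} \right)} = 50^{2} \frac{5 + \left(- \frac{14}{15}\right)^{2}}{-3 - \frac{14}{15}} = 2500 \frac{5 + \left(\left(-14\right) \frac{1}{15}\right)^{2}}{-3 - \frac{14}{15}} = 2500 \frac{5 + \left(- \frac{14}{15}\right)^{2}}{-3 - \frac{14}{15}} = 2500 \frac{5 + \frac{196}{225}}{- \frac{59}{15}} = 2500 \left(\left(- \frac{15}{59}\right) \frac{1321}{225}\right) = 2500 \left(- \frac{1321}{885}\right) = - \frac{660500}{177}$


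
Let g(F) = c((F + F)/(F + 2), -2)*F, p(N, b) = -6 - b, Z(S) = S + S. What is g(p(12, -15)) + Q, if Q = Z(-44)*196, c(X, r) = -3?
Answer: -17275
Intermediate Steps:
Z(S) = 2*S
Q = -17248 (Q = (2*(-44))*196 = -88*196 = -17248)
g(F) = -3*F
g(p(12, -15)) + Q = -3*(-6 - 1*(-15)) - 17248 = -3*(-6 + 15) - 17248 = -3*9 - 17248 = -27 - 17248 = -17275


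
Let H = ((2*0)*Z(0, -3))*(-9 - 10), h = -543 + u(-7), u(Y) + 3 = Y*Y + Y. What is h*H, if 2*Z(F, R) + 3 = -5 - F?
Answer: 0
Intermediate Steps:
Z(F, R) = -4 - F/2 (Z(F, R) = -3/2 + (-5 - F)/2 = -3/2 + (-5/2 - F/2) = -4 - F/2)
u(Y) = -3 + Y + Y² (u(Y) = -3 + (Y*Y + Y) = -3 + (Y² + Y) = -3 + (Y + Y²) = -3 + Y + Y²)
h = -504 (h = -543 + (-3 - 7 + (-7)²) = -543 + (-3 - 7 + 49) = -543 + 39 = -504)
H = 0 (H = ((2*0)*(-4 - ½*0))*(-9 - 10) = (0*(-4 + 0))*(-19) = (0*(-4))*(-19) = 0*(-19) = 0)
h*H = -504*0 = 0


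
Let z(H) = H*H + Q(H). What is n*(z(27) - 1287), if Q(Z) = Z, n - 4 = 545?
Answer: -291519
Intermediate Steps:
n = 549 (n = 4 + 545 = 549)
z(H) = H + H² (z(H) = H*H + H = H² + H = H + H²)
n*(z(27) - 1287) = 549*(27*(1 + 27) - 1287) = 549*(27*28 - 1287) = 549*(756 - 1287) = 549*(-531) = -291519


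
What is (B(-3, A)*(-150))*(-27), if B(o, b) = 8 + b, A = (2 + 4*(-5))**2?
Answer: 1344600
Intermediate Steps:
A = 324 (A = (2 - 20)**2 = (-18)**2 = 324)
(B(-3, A)*(-150))*(-27) = ((8 + 324)*(-150))*(-27) = (332*(-150))*(-27) = -49800*(-27) = 1344600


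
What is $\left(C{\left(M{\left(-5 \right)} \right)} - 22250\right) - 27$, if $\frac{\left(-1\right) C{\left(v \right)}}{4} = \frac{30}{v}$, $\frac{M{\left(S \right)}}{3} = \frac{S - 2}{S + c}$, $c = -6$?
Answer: $- \frac{156379}{7} \approx -22340.0$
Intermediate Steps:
$M{\left(S \right)} = \frac{3 \left(-2 + S\right)}{-6 + S}$ ($M{\left(S \right)} = 3 \frac{S - 2}{S - 6} = 3 \frac{-2 + S}{-6 + S} = \frac{3 \left(-2 + S\right)}{-6 + S}$)
$C{\left(v \right)} = - \frac{120}{v}$ ($C{\left(v \right)} = - 4 \frac{30}{v} = - \frac{120}{v}$)
$\left(C{\left(M{\left(-5 \right)} \right)} - 22250\right) - 27 = \left(- \frac{120}{3 \frac{1}{-6 - 5} \left(-2 - 5\right)} - 22250\right) - 27 = \left(- \frac{120}{3 \frac{1}{-11} \left(-7\right)} - 22250\right) - 27 = \left(- \frac{120}{3 \left(- \frac{1}{11}\right) \left(-7\right)} - 22250\right) - 27 = \left(- \frac{120}{\frac{21}{11}} - 22250\right) - 27 = \left(\left(-120\right) \frac{11}{21} - 22250\right) - 27 = \left(- \frac{440}{7} - 22250\right) - 27 = - \frac{156190}{7} - 27 = - \frac{156379}{7}$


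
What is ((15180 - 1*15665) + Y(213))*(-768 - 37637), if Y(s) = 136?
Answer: 13403345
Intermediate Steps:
((15180 - 1*15665) + Y(213))*(-768 - 37637) = ((15180 - 1*15665) + 136)*(-768 - 37637) = ((15180 - 15665) + 136)*(-38405) = (-485 + 136)*(-38405) = -349*(-38405) = 13403345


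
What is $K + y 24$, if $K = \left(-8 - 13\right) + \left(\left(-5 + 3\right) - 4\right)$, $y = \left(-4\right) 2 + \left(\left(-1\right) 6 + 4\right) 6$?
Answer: $-507$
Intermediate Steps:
$y = -20$ ($y = -8 + \left(-6 + 4\right) 6 = -8 - 12 = -20$)
$K = -27$ ($K = -21 - 6 = -27$)
$K + y 24 = -27 - 480 = -507$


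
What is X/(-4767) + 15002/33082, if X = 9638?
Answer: -17666413/11264421 ≈ -1.5683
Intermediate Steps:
X/(-4767) + 15002/33082 = 9638/(-4767) + 15002/33082 = 9638*(-1/4767) + 15002*(1/33082) = -9638/4767 + 7501/16541 = -17666413/11264421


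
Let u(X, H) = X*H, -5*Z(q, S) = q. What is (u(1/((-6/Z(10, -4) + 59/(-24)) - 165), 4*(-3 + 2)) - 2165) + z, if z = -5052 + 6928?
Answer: -1140587/3947 ≈ -288.98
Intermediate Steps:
Z(q, S) = -q/5
z = 1876
u(X, H) = H*X
(u(1/((-6/Z(10, -4) + 59/(-24)) - 165), 4*(-3 + 2)) - 2165) + z = ((4*(-3 + 2))/((-6/((-1/5*10)) + 59/(-24)) - 165) - 2165) + 1876 = ((4*(-1))/((-6/(-2) + 59*(-1/24)) - 165) - 2165) + 1876 = (-4/((-6*(-1/2) - 59/24) - 165) - 2165) + 1876 = (-4/((3 - 59/24) - 165) - 2165) + 1876 = (-4/(13/24 - 165) - 2165) + 1876 = (-4/(-3947/24) - 2165) + 1876 = (-4*(-24/3947) - 2165) + 1876 = (96/3947 - 2165) + 1876 = -8545159/3947 + 1876 = -1140587/3947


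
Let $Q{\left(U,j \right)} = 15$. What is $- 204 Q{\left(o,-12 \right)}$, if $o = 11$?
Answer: $-3060$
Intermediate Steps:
$- 204 Q{\left(o,-12 \right)} = \left(-204\right) 15 = -3060$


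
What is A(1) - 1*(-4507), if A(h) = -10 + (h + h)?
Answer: 4499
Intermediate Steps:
A(h) = -10 + 2*h
A(1) - 1*(-4507) = (-10 + 2*1) - 1*(-4507) = (-10 + 2) + 4507 = -8 + 4507 = 4499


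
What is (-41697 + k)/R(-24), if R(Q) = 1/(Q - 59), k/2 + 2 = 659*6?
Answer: 2804819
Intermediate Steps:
k = 7904 (k = -4 + 2*(659*6) = -4 + 2*3954 = -4 + 7908 = 7904)
R(Q) = 1/(-59 + Q)
(-41697 + k)/R(-24) = (-41697 + 7904)/(1/(-59 - 24)) = -33793/(1/(-83)) = -33793/(-1/83) = -33793*(-83) = 2804819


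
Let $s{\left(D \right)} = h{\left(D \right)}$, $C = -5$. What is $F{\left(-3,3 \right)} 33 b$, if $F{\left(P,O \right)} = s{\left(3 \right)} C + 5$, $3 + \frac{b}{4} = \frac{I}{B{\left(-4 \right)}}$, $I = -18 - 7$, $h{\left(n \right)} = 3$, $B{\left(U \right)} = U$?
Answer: $-4290$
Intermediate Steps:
$I = -25$
$s{\left(D \right)} = 3$
$b = 13$ ($b = -12 + 4 \left(- \frac{25}{-4}\right) = -12 + 4 \left(\left(-25\right) \left(- \frac{1}{4}\right)\right) = -12 + 4 \cdot \frac{25}{4} = -12 + 25 = 13$)
$F{\left(P,O \right)} = -10$ ($F{\left(P,O \right)} = 3 \left(-5\right) + 5 = -15 + 5 = -10$)
$F{\left(-3,3 \right)} 33 b = \left(-10\right) 33 \cdot 13 = \left(-330\right) 13 = -4290$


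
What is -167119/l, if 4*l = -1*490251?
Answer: 668476/490251 ≈ 1.3635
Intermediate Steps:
l = -490251/4 (l = (-1*490251)/4 = (¼)*(-490251) = -490251/4 ≈ -1.2256e+5)
-167119/l = -167119/(-490251/4) = -167119*(-4/490251) = 668476/490251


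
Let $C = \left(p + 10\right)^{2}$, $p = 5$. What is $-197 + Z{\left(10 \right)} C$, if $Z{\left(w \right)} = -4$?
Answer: $-1097$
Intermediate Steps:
$C = 225$ ($C = \left(5 + 10\right)^{2} = 15^{2} = 225$)
$-197 + Z{\left(10 \right)} C = -197 - 900 = -1097$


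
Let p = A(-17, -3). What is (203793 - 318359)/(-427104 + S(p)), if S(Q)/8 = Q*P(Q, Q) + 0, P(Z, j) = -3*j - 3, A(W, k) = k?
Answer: 57283/213624 ≈ 0.26815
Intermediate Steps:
p = -3
P(Z, j) = -3 - 3*j
S(Q) = 8*Q*(-3 - 3*Q) (S(Q) = 8*(Q*(-3 - 3*Q) + 0) = 8*(Q*(-3 - 3*Q)) = 8*Q*(-3 - 3*Q))
(203793 - 318359)/(-427104 + S(p)) = (203793 - 318359)/(-427104 - 24*(-3)*(1 - 3)) = -114566/(-427104 - 24*(-3)*(-2)) = -114566/(-427104 - 144) = -114566/(-427248) = -114566*(-1/427248) = 57283/213624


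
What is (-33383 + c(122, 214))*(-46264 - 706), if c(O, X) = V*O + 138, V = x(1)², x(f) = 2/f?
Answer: 1538596290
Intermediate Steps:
V = 4 (V = (2/1)² = (2*1)² = 2² = 4)
c(O, X) = 138 + 4*O (c(O, X) = 4*O + 138 = 138 + 4*O)
(-33383 + c(122, 214))*(-46264 - 706) = (-33383 + (138 + 4*122))*(-46264 - 706) = (-33383 + (138 + 488))*(-46970) = (-33383 + 626)*(-46970) = -32757*(-46970) = 1538596290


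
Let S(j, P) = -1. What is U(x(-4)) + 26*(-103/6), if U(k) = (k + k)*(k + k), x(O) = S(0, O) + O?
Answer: -1039/3 ≈ -346.33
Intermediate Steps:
x(O) = -1 + O
U(k) = 4*k² (U(k) = (2*k)*(2*k) = 4*k²)
U(x(-4)) + 26*(-103/6) = 4*(-1 - 4)² + 26*(-103/6) = 4*(-5)² + 26*(-103*⅙) = 4*25 + 26*(-103/6) = 100 - 1339/3 = -1039/3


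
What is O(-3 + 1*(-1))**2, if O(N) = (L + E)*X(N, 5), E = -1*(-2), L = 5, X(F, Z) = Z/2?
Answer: 1225/4 ≈ 306.25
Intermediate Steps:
X(F, Z) = Z/2 (X(F, Z) = Z*(1/2) = Z/2)
E = 2
O(N) = 35/2 (O(N) = (5 + 2)*((1/2)*5) = 7*(5/2) = 35/2)
O(-3 + 1*(-1))**2 = (35/2)**2 = 1225/4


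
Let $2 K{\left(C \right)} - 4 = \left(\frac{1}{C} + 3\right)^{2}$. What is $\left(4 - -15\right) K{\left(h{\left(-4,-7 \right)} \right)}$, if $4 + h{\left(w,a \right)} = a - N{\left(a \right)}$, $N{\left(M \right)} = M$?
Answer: $\frac{3515}{32} \approx 109.84$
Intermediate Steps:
$h{\left(w,a \right)} = -4$ ($h{\left(w,a \right)} = -4 + \left(a - a\right) = -4 + 0 = -4$)
$K{\left(C \right)} = 2 + \frac{\left(3 + \frac{1}{C}\right)^{2}}{2}$ ($K{\left(C \right)} = 2 + \frac{\left(\frac{1}{C} + 3\right)^{2}}{2} = 2 + \frac{\left(3 + \frac{1}{C}\right)^{2}}{2}$)
$\left(4 - -15\right) K{\left(h{\left(-4,-7 \right)} \right)} = \left(4 - -15\right) \left(\frac{13}{2} + \frac{1}{2 \cdot 16} + \frac{3}{-4}\right) = \left(4 + 15\right) \left(\frac{13}{2} + \frac{1}{2} \cdot \frac{1}{16} + 3 \left(- \frac{1}{4}\right)\right) = 19 \left(\frac{13}{2} + \frac{1}{32} - \frac{3}{4}\right) = 19 \cdot \frac{185}{32} = \frac{3515}{32}$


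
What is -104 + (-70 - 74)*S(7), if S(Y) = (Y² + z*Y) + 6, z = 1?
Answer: -9032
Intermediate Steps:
S(Y) = 6 + Y + Y² (S(Y) = (Y² + 1*Y) + 6 = (Y² + Y) + 6 = (Y + Y²) + 6 = 6 + Y + Y²)
-104 + (-70 - 74)*S(7) = -104 + (-70 - 74)*(6 + 7 + 7²) = -104 - 144*(6 + 7 + 49) = -104 - 144*62 = -104 - 8928 = -9032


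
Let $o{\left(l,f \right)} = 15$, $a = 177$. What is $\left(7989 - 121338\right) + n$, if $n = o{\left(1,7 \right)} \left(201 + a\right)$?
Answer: $-107679$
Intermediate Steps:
$n = 5670$ ($n = 15 \left(201 + 177\right) = 15 \cdot 378 = 5670$)
$\left(7989 - 121338\right) + n = \left(7989 - 121338\right) + 5670 = -113349 + 5670 = -107679$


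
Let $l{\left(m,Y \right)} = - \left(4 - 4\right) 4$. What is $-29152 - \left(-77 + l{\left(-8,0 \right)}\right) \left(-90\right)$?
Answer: $-36082$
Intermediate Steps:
$l{\left(m,Y \right)} = 0$ ($l{\left(m,Y \right)} = - 0 \cdot 4 = \left(-1\right) 0 = 0$)
$-29152 - \left(-77 + l{\left(-8,0 \right)}\right) \left(-90\right) = -29152 - \left(-77 + 0\right) \left(-90\right) = -29152 - \left(-77\right) \left(-90\right) = -29152 - 6930 = -36082$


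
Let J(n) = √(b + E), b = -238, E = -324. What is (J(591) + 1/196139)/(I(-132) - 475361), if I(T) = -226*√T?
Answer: (I - 196139*√562)/(196139*(-475361*I + 452*√33)) ≈ -2.7241e-7 - 4.9869e-5*I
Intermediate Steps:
J(n) = I*√562 (J(n) = √(-238 - 324) = √(-562) = I*√562)
(J(591) + 1/196139)/(I(-132) - 475361) = (I*√562 + 1/196139)/(-452*I*√33 - 475361) = (1/196139 + I*√562)/(-452*I*√33 - 475361) = (1/196139 + I*√562)/(-475361 - 452*I*√33)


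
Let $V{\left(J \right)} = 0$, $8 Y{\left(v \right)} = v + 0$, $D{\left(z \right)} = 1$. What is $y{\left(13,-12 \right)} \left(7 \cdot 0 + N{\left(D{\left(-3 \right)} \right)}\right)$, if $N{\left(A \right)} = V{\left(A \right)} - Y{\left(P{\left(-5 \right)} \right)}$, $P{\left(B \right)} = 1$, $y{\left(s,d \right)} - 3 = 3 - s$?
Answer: $\frac{7}{8} \approx 0.875$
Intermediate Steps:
$y{\left(s,d \right)} = 6 - s$ ($y{\left(s,d \right)} = 3 - \left(-3 + s\right) = 6 - s$)
$Y{\left(v \right)} = \frac{v}{8}$ ($Y{\left(v \right)} = \frac{v + 0}{8} = \frac{v}{8}$)
$N{\left(A \right)} = - \frac{1}{8}$ ($N{\left(A \right)} = 0 - \frac{1}{8} \cdot 1 = 0 - \frac{1}{8} = - \frac{1}{8}$)
$y{\left(13,-12 \right)} \left(7 \cdot 0 + N{\left(D{\left(-3 \right)} \right)}\right) = \left(6 - 13\right) \left(7 \cdot 0 - \frac{1}{8}\right) = \left(6 - 13\right) \left(0 - \frac{1}{8}\right) = \left(-7\right) \left(- \frac{1}{8}\right) = \frac{7}{8}$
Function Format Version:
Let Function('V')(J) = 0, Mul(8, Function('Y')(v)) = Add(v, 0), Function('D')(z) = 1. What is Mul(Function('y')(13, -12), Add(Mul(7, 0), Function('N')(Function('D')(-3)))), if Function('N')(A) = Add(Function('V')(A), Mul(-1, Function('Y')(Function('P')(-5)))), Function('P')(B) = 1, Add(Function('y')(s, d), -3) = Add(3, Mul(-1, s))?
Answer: Rational(7, 8) ≈ 0.87500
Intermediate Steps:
Function('y')(s, d) = Add(6, Mul(-1, s)) (Function('y')(s, d) = Add(3, Add(3, Mul(-1, s))) = Add(6, Mul(-1, s)))
Function('Y')(v) = Mul(Rational(1, 8), v) (Function('Y')(v) = Mul(Rational(1, 8), Add(v, 0)) = Mul(Rational(1, 8), v))
Function('N')(A) = Rational(-1, 8) (Function('N')(A) = Add(0, Mul(-1, Mul(Rational(1, 8), 1))) = Add(0, Mul(-1, Rational(1, 8))) = Add(0, Rational(-1, 8)) = Rational(-1, 8))
Mul(Function('y')(13, -12), Add(Mul(7, 0), Function('N')(Function('D')(-3)))) = Mul(Add(6, Mul(-1, 13)), Add(Mul(7, 0), Rational(-1, 8))) = Mul(Add(6, -13), Add(0, Rational(-1, 8))) = Mul(-7, Rational(-1, 8)) = Rational(7, 8)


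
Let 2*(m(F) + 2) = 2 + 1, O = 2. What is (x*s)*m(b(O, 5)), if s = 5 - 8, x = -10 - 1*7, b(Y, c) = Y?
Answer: -51/2 ≈ -25.500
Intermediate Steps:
m(F) = -½ (m(F) = -2 + (2 + 1)/2 = -2 + (½)*3 = -2 + 3/2 = -½)
x = -17 (x = -10 - 7 = -17)
s = -3
(x*s)*m(b(O, 5)) = -17*(-3)*(-½) = 51*(-½) = -51/2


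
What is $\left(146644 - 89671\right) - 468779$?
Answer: $-411806$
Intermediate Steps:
$\left(146644 - 89671\right) - 468779 = 56973 - 468779 = -411806$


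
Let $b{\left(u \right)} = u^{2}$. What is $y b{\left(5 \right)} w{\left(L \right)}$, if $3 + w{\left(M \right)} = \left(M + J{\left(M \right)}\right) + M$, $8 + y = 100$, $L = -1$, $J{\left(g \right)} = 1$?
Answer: $-9200$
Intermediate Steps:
$y = 92$ ($y = -8 + 100 = 92$)
$w{\left(M \right)} = -2 + 2 M$ ($w{\left(M \right)} = -3 + \left(\left(M + 1\right) + M\right) = -3 + \left(\left(1 + M\right) + M\right) = -3 + \left(1 + 2 M\right) = -2 + 2 M$)
$y b{\left(5 \right)} w{\left(L \right)} = 92 \cdot 5^{2} \left(-2 + 2 \left(-1\right)\right) = 92 \cdot 25 \left(-2 - 2\right) = 2300 \left(-4\right) = -9200$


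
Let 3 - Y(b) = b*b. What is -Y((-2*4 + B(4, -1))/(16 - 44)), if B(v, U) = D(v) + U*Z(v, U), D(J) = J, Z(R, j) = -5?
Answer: -2351/784 ≈ -2.9987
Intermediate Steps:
B(v, U) = v - 5*U (B(v, U) = v + U*(-5) = v - 5*U)
Y(b) = 3 - b² (Y(b) = 3 - b*b = 3 - b²)
-Y((-2*4 + B(4, -1))/(16 - 44)) = -(3 - ((-2*4 + (4 - 5*(-1)))/(16 - 44))²) = -(3 - ((-8 + (4 + 5))/(-28))²) = -(3 - ((-8 + 9)*(-1/28))²) = -(3 - (1*(-1/28))²) = -(3 - (-1/28)²) = -(3 - 1*1/784) = -(3 - 1/784) = -1*2351/784 = -2351/784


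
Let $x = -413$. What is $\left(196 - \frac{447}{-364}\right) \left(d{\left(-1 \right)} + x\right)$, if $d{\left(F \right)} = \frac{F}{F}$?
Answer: $- \frac{7394473}{91} \approx -81258.0$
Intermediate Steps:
$d{\left(F \right)} = 1$
$\left(196 - \frac{447}{-364}\right) \left(d{\left(-1 \right)} + x\right) = \left(196 - \frac{447}{-364}\right) \left(1 - 413\right) = \left(196 - - \frac{447}{364}\right) \left(-412\right) = \left(196 + \frac{447}{364}\right) \left(-412\right) = \frac{71791}{364} \left(-412\right) = - \frac{7394473}{91}$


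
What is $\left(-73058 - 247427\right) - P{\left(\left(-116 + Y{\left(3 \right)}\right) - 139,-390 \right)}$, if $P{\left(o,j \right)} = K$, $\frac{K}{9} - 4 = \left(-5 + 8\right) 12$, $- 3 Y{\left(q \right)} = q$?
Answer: $-320845$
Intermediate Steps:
$Y{\left(q \right)} = - \frac{q}{3}$
$K = 360$ ($K = 36 + 9 \left(-5 + 8\right) 12 = 36 + 9 \cdot 3 \cdot 12 = 36 + 9 \cdot 36 = 36 + 324 = 360$)
$P{\left(o,j \right)} = 360$
$\left(-73058 - 247427\right) - P{\left(\left(-116 + Y{\left(3 \right)}\right) - 139,-390 \right)} = \left(-73058 - 247427\right) - 360 = -320485 - 360 = -320845$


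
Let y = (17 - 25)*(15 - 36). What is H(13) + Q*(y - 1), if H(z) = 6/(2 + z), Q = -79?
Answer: -65963/5 ≈ -13193.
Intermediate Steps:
y = 168 (y = -8*(-21) = 168)
H(13) + Q*(y - 1) = 6/(2 + 13) - 79*(168 - 1) = 6/15 - 79*167 = 6*(1/15) - 13193 = ⅖ - 13193 = -65963/5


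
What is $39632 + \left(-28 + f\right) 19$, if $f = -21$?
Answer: $38701$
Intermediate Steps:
$39632 + \left(-28 + f\right) 19 = 39632 + \left(-28 - 21\right) 19 = 39632 - 931 = 38701$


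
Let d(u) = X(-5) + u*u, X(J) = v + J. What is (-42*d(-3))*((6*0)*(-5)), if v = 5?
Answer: 0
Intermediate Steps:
X(J) = 5 + J
d(u) = u² (d(u) = (5 - 5) + u*u = 0 + u² = u²)
(-42*d(-3))*((6*0)*(-5)) = (-42*(-3)²)*((6*0)*(-5)) = (-42*9)*(0*(-5)) = -378*0 = 0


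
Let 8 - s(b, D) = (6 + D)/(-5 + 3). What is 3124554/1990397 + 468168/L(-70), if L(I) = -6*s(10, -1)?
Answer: -310547778598/41798337 ≈ -7429.7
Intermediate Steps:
s(b, D) = 11 + D/2 (s(b, D) = 8 - (6 + D)/(-5 + 3) = 8 - (6 + D)/(-2) = 8 - (6 + D)*(-1)/2 = 8 - (-3 - D/2) = 8 + (3 + D/2) = 11 + D/2)
L(I) = -63 (L(I) = -6*(11 + (½)*(-1)) = -6*(11 - ½) = -6*21/2 = -63)
3124554/1990397 + 468168/L(-70) = 3124554/1990397 + 468168/(-63) = 3124554*(1/1990397) + 468168*(-1/63) = 3124554/1990397 - 156056/21 = -310547778598/41798337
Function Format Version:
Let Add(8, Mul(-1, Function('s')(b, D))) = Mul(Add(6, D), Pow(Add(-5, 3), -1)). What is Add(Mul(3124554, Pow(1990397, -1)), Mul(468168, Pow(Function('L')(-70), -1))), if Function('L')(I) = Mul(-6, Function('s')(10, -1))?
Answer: Rational(-310547778598, 41798337) ≈ -7429.7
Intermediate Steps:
Function('s')(b, D) = Add(11, Mul(Rational(1, 2), D)) (Function('s')(b, D) = Add(8, Mul(-1, Mul(Add(6, D), Pow(Add(-5, 3), -1)))) = Add(8, Mul(-1, Mul(Add(6, D), Pow(-2, -1)))) = Add(8, Mul(-1, Mul(Add(6, D), Rational(-1, 2)))) = Add(8, Mul(-1, Add(-3, Mul(Rational(-1, 2), D)))) = Add(8, Add(3, Mul(Rational(1, 2), D))) = Add(11, Mul(Rational(1, 2), D)))
Function('L')(I) = -63 (Function('L')(I) = Mul(-6, Add(11, Mul(Rational(1, 2), -1))) = Mul(-6, Add(11, Rational(-1, 2))) = Mul(-6, Rational(21, 2)) = -63)
Add(Mul(3124554, Pow(1990397, -1)), Mul(468168, Pow(Function('L')(-70), -1))) = Add(Mul(3124554, Pow(1990397, -1)), Mul(468168, Pow(-63, -1))) = Add(Mul(3124554, Rational(1, 1990397)), Mul(468168, Rational(-1, 63))) = Add(Rational(3124554, 1990397), Rational(-156056, 21)) = Rational(-310547778598, 41798337)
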